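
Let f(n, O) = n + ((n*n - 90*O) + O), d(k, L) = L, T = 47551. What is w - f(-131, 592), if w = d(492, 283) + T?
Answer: 83492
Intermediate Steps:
f(n, O) = n + n**2 - 89*O (f(n, O) = n + ((n**2 - 90*O) + O) = n + (n**2 - 89*O) = n + n**2 - 89*O)
w = 47834 (w = 283 + 47551 = 47834)
w - f(-131, 592) = 47834 - (-131 + (-131)**2 - 89*592) = 47834 - (-131 + 17161 - 52688) = 47834 - 1*(-35658) = 47834 + 35658 = 83492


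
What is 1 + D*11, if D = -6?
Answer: -65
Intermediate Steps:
1 + D*11 = 1 - 6*11 = 1 - 66 = -65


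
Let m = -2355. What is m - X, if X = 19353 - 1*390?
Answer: -21318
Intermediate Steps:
X = 18963 (X = 19353 - 390 = 18963)
m - X = -2355 - 1*18963 = -2355 - 18963 = -21318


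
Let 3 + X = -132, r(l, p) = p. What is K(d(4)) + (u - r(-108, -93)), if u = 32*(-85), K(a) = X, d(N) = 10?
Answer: -2762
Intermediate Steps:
X = -135 (X = -3 - 132 = -135)
K(a) = -135
u = -2720
K(d(4)) + (u - r(-108, -93)) = -135 + (-2720 - 1*(-93)) = -135 + (-2720 + 93) = -135 - 2627 = -2762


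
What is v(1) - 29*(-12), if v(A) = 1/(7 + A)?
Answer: 2785/8 ≈ 348.13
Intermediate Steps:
v(1) - 29*(-12) = 1/(7 + 1) - 29*(-12) = 1/8 + 348 = 2785/8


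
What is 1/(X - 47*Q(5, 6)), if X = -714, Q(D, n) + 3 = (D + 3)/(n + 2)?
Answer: -1/620 ≈ -0.0016129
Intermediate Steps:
Q(D, n) = -3 + (3 + D)/(2 + n) (Q(D, n) = -3 + (D + 3)/(n + 2) = -3 + (3 + D)/(2 + n))
1/(X - 47*Q(5, 6)) = 1/(-714 - 47*(-3 + 5 - 3*6)/(2 + 6)) = 1/(-714 - 47*(-3 + 5 - 18)/8) = 1/(-714 - 47*(-16)/8) = 1/(-714 - 47*(-2)) = 1/(-714 + 94) = 1/(-620) = -1/620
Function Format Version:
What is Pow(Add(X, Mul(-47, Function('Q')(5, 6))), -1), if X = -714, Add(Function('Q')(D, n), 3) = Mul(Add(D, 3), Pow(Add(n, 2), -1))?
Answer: Rational(-1, 620) ≈ -0.0016129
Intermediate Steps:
Function('Q')(D, n) = Add(-3, Mul(Pow(Add(2, n), -1), Add(3, D))) (Function('Q')(D, n) = Add(-3, Mul(Add(D, 3), Pow(Add(n, 2), -1))) = Add(-3, Mul(Add(3, D), Pow(Add(2, n), -1))) = Add(-3, Mul(Pow(Add(2, n), -1), Add(3, D))))
Pow(Add(X, Mul(-47, Function('Q')(5, 6))), -1) = Pow(Add(-714, Mul(-47, Mul(Pow(Add(2, 6), -1), Add(-3, 5, Mul(-3, 6))))), -1) = Pow(Add(-714, Mul(-47, Mul(Pow(8, -1), Add(-3, 5, -18)))), -1) = Pow(Add(-714, Mul(-47, Mul(Rational(1, 8), -16))), -1) = Pow(Add(-714, Mul(-47, -2)), -1) = Pow(Add(-714, 94), -1) = Pow(-620, -1) = Rational(-1, 620)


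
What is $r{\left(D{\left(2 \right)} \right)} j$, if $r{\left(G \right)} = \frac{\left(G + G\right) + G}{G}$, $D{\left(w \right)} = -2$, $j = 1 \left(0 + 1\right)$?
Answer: $3$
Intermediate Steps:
$j = 1$ ($j = 1 \cdot 1 = 1$)
$r{\left(G \right)} = 3$ ($r{\left(G \right)} = \frac{2 G + G}{G} = \frac{3 G}{G} = 3$)
$r{\left(D{\left(2 \right)} \right)} j = 3 \cdot 1 = 3$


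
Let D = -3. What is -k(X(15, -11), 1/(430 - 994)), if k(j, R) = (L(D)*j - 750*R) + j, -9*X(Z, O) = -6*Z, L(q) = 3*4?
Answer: -12345/94 ≈ -131.33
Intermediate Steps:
L(q) = 12
X(Z, O) = 2*Z/3 (X(Z, O) = -(-2)*Z/3 = 2*Z/3)
k(j, R) = -750*R + 13*j (k(j, R) = (12*j - 750*R) + j = (-750*R + 12*j) + j = -750*R + 13*j)
-k(X(15, -11), 1/(430 - 994)) = -(-750/(430 - 994) + 13*((⅔)*15)) = -(-750/(-564) + 13*10) = -(-750*(-1/564) + 130) = -(125/94 + 130) = -1*12345/94 = -12345/94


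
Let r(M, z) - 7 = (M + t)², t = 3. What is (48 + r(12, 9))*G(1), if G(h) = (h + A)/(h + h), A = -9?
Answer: -1120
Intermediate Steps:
r(M, z) = 7 + (3 + M)² (r(M, z) = 7 + (M + 3)² = 7 + (3 + M)²)
G(h) = (-9 + h)/(2*h) (G(h) = (h - 9)/(h + h) = (-9 + h)/((2*h)) = (-9 + h)*(1/(2*h)) = (-9 + h)/(2*h))
(48 + r(12, 9))*G(1) = (48 + (7 + (3 + 12)²))*((½)*(-9 + 1)/1) = (48 + (7 + 15²))*((½)*1*(-8)) = (48 + (7 + 225))*(-4) = (48 + 232)*(-4) = 280*(-4) = -1120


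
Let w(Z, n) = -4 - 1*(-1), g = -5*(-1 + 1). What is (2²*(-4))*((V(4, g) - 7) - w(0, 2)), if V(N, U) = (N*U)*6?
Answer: 64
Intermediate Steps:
g = 0 (g = -5*0 = 0)
V(N, U) = 6*N*U
w(Z, n) = -3 (w(Z, n) = -4 + 1 = -3)
(2²*(-4))*((V(4, g) - 7) - w(0, 2)) = (2²*(-4))*((6*4*0 - 7) - 1*(-3)) = (4*(-4))*((0 - 7) + 3) = -16*(-7 + 3) = -16*(-4) = 64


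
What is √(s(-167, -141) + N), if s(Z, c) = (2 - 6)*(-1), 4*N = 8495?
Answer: √8511/2 ≈ 46.128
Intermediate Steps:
N = 8495/4 (N = (¼)*8495 = 8495/4 ≈ 2123.8)
s(Z, c) = 4 (s(Z, c) = -4*(-1) = 4)
√(s(-167, -141) + N) = √(4 + 8495/4) = √(8511/4) = √8511/2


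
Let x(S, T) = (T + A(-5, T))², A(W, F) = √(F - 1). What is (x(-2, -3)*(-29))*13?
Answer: -1885 + 4524*I ≈ -1885.0 + 4524.0*I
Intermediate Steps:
A(W, F) = √(-1 + F)
x(S, T) = (T + √(-1 + T))²
(x(-2, -3)*(-29))*13 = ((-3 + √(-1 - 3))²*(-29))*13 = ((-3 + √(-4))²*(-29))*13 = ((-3 + 2*I)²*(-29))*13 = -29*(-3 + 2*I)²*13 = -377*(-3 + 2*I)²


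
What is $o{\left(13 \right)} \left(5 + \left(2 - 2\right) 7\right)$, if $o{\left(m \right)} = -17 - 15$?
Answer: $-160$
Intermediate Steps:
$o{\left(m \right)} = -32$ ($o{\left(m \right)} = -17 - 15 = -32$)
$o{\left(13 \right)} \left(5 + \left(2 - 2\right) 7\right) = - 32 \left(5 + \left(2 - 2\right) 7\right) = - 32 \left(5 + 0 \cdot 7\right) = - 32 \left(5 + 0\right) = \left(-32\right) 5 = -160$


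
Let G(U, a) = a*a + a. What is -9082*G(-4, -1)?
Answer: 0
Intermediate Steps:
G(U, a) = a + a² (G(U, a) = a² + a = a + a²)
-9082*G(-4, -1) = -(-9082)*(1 - 1) = -(-9082)*0 = -9082*0 = 0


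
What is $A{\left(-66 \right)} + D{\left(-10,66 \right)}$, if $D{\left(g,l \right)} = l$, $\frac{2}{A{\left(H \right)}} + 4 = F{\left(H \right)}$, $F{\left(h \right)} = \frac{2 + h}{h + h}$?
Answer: $\frac{3795}{58} \approx 65.431$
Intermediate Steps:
$F{\left(h \right)} = \frac{2 + h}{2 h}$
$A{\left(H \right)} = \frac{2}{-4 + \frac{2 + H}{2 H}}$
$A{\left(-66 \right)} + D{\left(-10,66 \right)} = \left(-4\right) \left(-66\right) \frac{1}{-2 + 7 \left(-66\right)} + 66 = \left(-4\right) \left(-66\right) \frac{1}{-2 - 462} + 66 = \left(-4\right) \left(-66\right) \frac{1}{-464} + 66 = \left(-4\right) \left(-66\right) \left(- \frac{1}{464}\right) + 66 = - \frac{33}{58} + 66 = \frac{3795}{58}$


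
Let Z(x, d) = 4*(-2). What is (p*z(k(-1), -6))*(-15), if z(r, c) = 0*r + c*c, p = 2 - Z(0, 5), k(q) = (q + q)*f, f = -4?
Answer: -5400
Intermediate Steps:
Z(x, d) = -8
k(q) = -8*q (k(q) = (q + q)*(-4) = (2*q)*(-4) = -8*q)
p = 10 (p = 2 - 1*(-8) = 2 + 8 = 10)
z(r, c) = c² (z(r, c) = 0 + c² = c²)
(p*z(k(-1), -6))*(-15) = (10*(-6)²)*(-15) = (10*36)*(-15) = 360*(-15) = -5400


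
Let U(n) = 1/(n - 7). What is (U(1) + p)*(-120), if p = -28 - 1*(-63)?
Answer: -4180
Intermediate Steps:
p = 35 (p = -28 + 63 = 35)
U(n) = 1/(-7 + n)
(U(1) + p)*(-120) = (1/(-7 + 1) + 35)*(-120) = (1/(-6) + 35)*(-120) = (-1/6 + 35)*(-120) = (209/6)*(-120) = -4180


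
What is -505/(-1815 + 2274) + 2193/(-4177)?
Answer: -3115972/1917243 ≈ -1.6252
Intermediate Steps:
-505/(-1815 + 2274) + 2193/(-4177) = -505/459 + 2193*(-1/4177) = -505*1/459 - 2193/4177 = -505/459 - 2193/4177 = -3115972/1917243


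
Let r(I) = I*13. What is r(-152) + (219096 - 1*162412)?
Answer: 54708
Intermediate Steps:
r(I) = 13*I
r(-152) + (219096 - 1*162412) = 13*(-152) + (219096 - 1*162412) = -1976 + (219096 - 162412) = -1976 + 56684 = 54708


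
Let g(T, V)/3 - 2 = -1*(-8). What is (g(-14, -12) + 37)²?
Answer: 4489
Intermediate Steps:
g(T, V) = 30 (g(T, V) = 6 + 3*(-1*(-8)) = 6 + 3*8 = 6 + 24 = 30)
(g(-14, -12) + 37)² = (30 + 37)² = 67² = 4489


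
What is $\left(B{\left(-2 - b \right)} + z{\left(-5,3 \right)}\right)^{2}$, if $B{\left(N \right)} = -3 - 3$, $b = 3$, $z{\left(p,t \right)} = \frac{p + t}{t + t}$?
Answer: $\frac{361}{9} \approx 40.111$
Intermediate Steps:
$z{\left(p,t \right)} = \frac{p + t}{2 t}$
$B{\left(N \right)} = -6$
$\left(B{\left(-2 - b \right)} + z{\left(-5,3 \right)}\right)^{2} = \left(-6 + \frac{-5 + 3}{2 \cdot 3}\right)^{2} = \left(-6 + \frac{1}{2} \cdot \frac{1}{3} \left(-2\right)\right)^{2} = \left(-6 - \frac{1}{3}\right)^{2} = \left(- \frac{19}{3}\right)^{2} = \frac{361}{9}$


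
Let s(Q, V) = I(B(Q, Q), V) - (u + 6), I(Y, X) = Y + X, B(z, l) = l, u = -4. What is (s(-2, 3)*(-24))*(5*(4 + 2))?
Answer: 720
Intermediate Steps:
I(Y, X) = X + Y
s(Q, V) = -2 + Q + V (s(Q, V) = (V + Q) - (-4 + 6) = (Q + V) - 1*2 = (Q + V) - 2 = -2 + Q + V)
(s(-2, 3)*(-24))*(5*(4 + 2)) = ((-2 - 2 + 3)*(-24))*(5*(4 + 2)) = (-1*(-24))*(5*6) = 24*30 = 720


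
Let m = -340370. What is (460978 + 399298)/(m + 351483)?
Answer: 860276/11113 ≈ 77.412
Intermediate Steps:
(460978 + 399298)/(m + 351483) = (460978 + 399298)/(-340370 + 351483) = 860276/11113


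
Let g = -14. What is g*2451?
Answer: -34314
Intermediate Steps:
g*2451 = -14*2451 = -34314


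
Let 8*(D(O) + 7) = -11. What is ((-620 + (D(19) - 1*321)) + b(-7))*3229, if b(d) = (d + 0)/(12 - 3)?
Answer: -220899119/72 ≈ -3.0680e+6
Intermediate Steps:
b(d) = d/9
D(O) = -67/8 (D(O) = -7 + (1/8)*(-11) = -7 - 11/8 = -67/8)
((-620 + (D(19) - 1*321)) + b(-7))*3229 = ((-620 + (-67/8 - 1*321)) + (1/9)*(-7))*3229 = ((-620 + (-67/8 - 321)) - 7/9)*3229 = ((-620 - 2635/8) - 7/9)*3229 = (-7595/8 - 7/9)*3229 = -68411/72*3229 = -220899119/72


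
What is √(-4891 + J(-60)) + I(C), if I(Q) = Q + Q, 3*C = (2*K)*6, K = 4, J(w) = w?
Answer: 32 + I*√4951 ≈ 32.0 + 70.363*I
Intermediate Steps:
C = 16 (C = ((2*4)*6)/3 = (8*6)/3 = (⅓)*48 = 16)
I(Q) = 2*Q
√(-4891 + J(-60)) + I(C) = √(-4891 - 60) + 2*16 = √(-4951) + 32 = I*√4951 + 32 = 32 + I*√4951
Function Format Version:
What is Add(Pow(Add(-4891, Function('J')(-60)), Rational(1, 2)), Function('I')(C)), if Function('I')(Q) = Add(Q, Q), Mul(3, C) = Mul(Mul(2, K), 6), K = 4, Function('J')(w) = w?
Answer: Add(32, Mul(I, Pow(4951, Rational(1, 2)))) ≈ Add(32.000, Mul(70.363, I))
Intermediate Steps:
C = 16 (C = Mul(Rational(1, 3), Mul(Mul(2, 4), 6)) = Mul(Rational(1, 3), Mul(8, 6)) = Mul(Rational(1, 3), 48) = 16)
Function('I')(Q) = Mul(2, Q)
Add(Pow(Add(-4891, Function('J')(-60)), Rational(1, 2)), Function('I')(C)) = Add(Pow(Add(-4891, -60), Rational(1, 2)), Mul(2, 16)) = Add(Pow(-4951, Rational(1, 2)), 32) = Add(Mul(I, Pow(4951, Rational(1, 2))), 32) = Add(32, Mul(I, Pow(4951, Rational(1, 2))))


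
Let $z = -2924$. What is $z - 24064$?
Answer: $-26988$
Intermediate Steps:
$z - 24064 = -2924 - 24064 = -26988$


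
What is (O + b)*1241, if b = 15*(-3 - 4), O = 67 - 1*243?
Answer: -348721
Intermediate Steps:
O = -176 (O = 67 - 243 = -176)
b = -105 (b = 15*(-7) = -105)
(O + b)*1241 = (-176 - 105)*1241 = -281*1241 = -348721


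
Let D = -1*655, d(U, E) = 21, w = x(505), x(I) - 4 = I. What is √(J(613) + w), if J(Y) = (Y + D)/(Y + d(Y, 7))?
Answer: 2*√12785561/317 ≈ 22.560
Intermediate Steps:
x(I) = 4 + I
w = 509 (w = 4 + 505 = 509)
D = -655
J(Y) = (-655 + Y)/(21 + Y) (J(Y) = (Y - 655)/(Y + 21) = (-655 + Y)/(21 + Y))
√(J(613) + w) = √((-655 + 613)/(21 + 613) + 509) = √(-42/634 + 509) = √((1/634)*(-42) + 509) = √(-21/317 + 509) = √(161332/317) = 2*√12785561/317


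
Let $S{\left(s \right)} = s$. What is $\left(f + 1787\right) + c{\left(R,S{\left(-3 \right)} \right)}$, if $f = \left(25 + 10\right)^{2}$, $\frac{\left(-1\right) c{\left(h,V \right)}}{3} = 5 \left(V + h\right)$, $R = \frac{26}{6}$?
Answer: $2992$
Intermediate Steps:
$R = \frac{13}{3}$ ($R = 26 \cdot \frac{1}{6} = \frac{13}{3} \approx 4.3333$)
$c{\left(h,V \right)} = - 15 V - 15 h$ ($c{\left(h,V \right)} = - 3 \cdot 5 \left(V + h\right) = - 3 \left(5 V + 5 h\right) = - 15 V - 15 h$)
$f = 1225$ ($f = 35^{2} = 1225$)
$\left(f + 1787\right) + c{\left(R,S{\left(-3 \right)} \right)} = \left(1225 + 1787\right) - 20 = 3012 + \left(45 - 65\right) = 3012 - 20 = 2992$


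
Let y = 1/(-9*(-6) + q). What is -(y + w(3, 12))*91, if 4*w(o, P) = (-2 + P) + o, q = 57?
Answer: -131677/444 ≈ -296.57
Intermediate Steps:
w(o, P) = -1/2 + P/4 + o/4 (w(o, P) = ((-2 + P) + o)/4 = (-2 + P + o)/4 = -1/2 + P/4 + o/4)
y = 1/111 (y = 1/(-9*(-6) + 57) = 1/(54 + 57) = 1/111 ≈ 0.0090090)
-(y + w(3, 12))*91 = -(1/111 + (-1/2 + (1/4)*12 + (1/4)*3))*91 = -(1/111 + (-1/2 + 3 + 3/4))*91 = -(1/111 + 13/4)*91 = -1447*91/444 = -1*131677/444 = -131677/444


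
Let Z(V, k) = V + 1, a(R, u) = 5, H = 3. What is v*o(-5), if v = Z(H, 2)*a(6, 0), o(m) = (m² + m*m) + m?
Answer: 900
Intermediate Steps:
Z(V, k) = 1 + V
o(m) = m + 2*m² (o(m) = (m² + m²) + m = 2*m² + m = m + 2*m²)
v = 20 (v = (1 + 3)*5 = 4*5 = 20)
v*o(-5) = 20*(-5*(1 + 2*(-5))) = 20*(-5*(1 - 10)) = 20*(-5*(-9)) = 20*45 = 900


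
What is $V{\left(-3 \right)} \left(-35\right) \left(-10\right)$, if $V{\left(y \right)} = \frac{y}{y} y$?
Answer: $-1050$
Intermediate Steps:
$V{\left(y \right)} = y$ ($V{\left(y \right)} = 1 y = y$)
$V{\left(-3 \right)} \left(-35\right) \left(-10\right) = \left(-3\right) \left(-35\right) \left(-10\right) = 105 \left(-10\right) = -1050$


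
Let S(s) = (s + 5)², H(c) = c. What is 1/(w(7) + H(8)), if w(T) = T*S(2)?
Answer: 1/351 ≈ 0.0028490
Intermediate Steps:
S(s) = (5 + s)²
w(T) = 49*T (w(T) = T*(5 + 2)² = T*7² = T*49 = 49*T)
1/(w(7) + H(8)) = 1/(49*7 + 8) = 1/(343 + 8) = 1/351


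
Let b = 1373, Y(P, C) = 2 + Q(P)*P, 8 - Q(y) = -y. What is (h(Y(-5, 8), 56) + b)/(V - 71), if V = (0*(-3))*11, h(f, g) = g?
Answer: -1429/71 ≈ -20.127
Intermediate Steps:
Q(y) = 8 + y (Q(y) = 8 - (-1)*y = 8 + y)
Y(P, C) = 2 + P*(8 + P) (Y(P, C) = 2 + (8 + P)*P = 2 + P*(8 + P))
V = 0 (V = 0*11 = 0)
(h(Y(-5, 8), 56) + b)/(V - 71) = (56 + 1373)/(0 - 71) = 1429/(-71) = 1429*(-1/71) = -1429/71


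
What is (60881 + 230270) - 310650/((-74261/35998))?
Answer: 32803943111/74261 ≈ 4.4174e+5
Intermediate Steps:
(60881 + 230270) - 310650/((-74261/35998)) = 291151 - 310650/((-74261*1/35998)) = 291151 - 310650/(-74261/35998) = 291151 - 310650*(-35998/74261) = 291151 + 11182778700/74261 = 32803943111/74261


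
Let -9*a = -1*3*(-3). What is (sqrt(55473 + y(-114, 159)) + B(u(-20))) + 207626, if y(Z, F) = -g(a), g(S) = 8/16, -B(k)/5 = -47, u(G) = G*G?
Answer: 207861 + sqrt(221890)/2 ≈ 2.0810e+5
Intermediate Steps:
u(G) = G**2
a = -1 (a = -(-1*3)*(-3)/9 = -(-1)*(-3)/3 = -1/9*9 = -1)
B(k) = 235 (B(k) = -5*(-47) = 235)
g(S) = 1/2 (g(S) = 8*(1/16) = 1/2)
y(Z, F) = -1/2 (y(Z, F) = -1*1/2 = -1/2)
(sqrt(55473 + y(-114, 159)) + B(u(-20))) + 207626 = (sqrt(55473 - 1/2) + 235) + 207626 = (sqrt(110945/2) + 235) + 207626 = (sqrt(221890)/2 + 235) + 207626 = (235 + sqrt(221890)/2) + 207626 = 207861 + sqrt(221890)/2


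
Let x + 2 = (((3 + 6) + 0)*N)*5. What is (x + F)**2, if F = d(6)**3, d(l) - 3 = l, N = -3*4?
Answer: 34969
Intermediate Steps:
N = -12
d(l) = 3 + l
F = 729 (F = (3 + 6)**3 = 9**3 = 729)
x = -542 (x = -2 + (((3 + 6) + 0)*(-12))*5 = -2 + ((9 + 0)*(-12))*5 = -2 + (9*(-12))*5 = -2 - 108*5 = -2 - 540 = -542)
(x + F)**2 = (-542 + 729)**2 = 187**2 = 34969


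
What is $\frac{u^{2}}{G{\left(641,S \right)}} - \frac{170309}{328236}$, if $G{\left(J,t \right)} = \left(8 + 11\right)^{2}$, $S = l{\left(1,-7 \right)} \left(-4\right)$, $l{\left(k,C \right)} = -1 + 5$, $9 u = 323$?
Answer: $\frac{27021725}{8862372} \approx 3.049$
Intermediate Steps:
$u = \frac{323}{9}$ ($u = \frac{1}{9} \cdot 323 = \frac{323}{9} \approx 35.889$)
$l{\left(k,C \right)} = 4$
$S = -16$ ($S = 4 \left(-4\right) = -16$)
$G{\left(J,t \right)} = 361$ ($G{\left(J,t \right)} = 19^{2} = 361$)
$\frac{u^{2}}{G{\left(641,S \right)}} - \frac{170309}{328236} = \frac{\left(\frac{323}{9}\right)^{2}}{361} - \frac{170309}{328236} = \frac{104329}{81} \cdot \frac{1}{361} - \frac{170309}{328236} = \frac{289}{81} - \frac{170309}{328236} = \frac{27021725}{8862372}$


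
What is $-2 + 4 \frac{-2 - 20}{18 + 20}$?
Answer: $- \frac{82}{19} \approx -4.3158$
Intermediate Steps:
$-2 + 4 \frac{-2 - 20}{18 + 20} = -2 + 4 \left(- \frac{22}{38}\right) = -2 + 4 \left(\left(-22\right) \frac{1}{38}\right) = -2 + 4 \left(- \frac{11}{19}\right) = -2 - \frac{44}{19} = - \frac{82}{19}$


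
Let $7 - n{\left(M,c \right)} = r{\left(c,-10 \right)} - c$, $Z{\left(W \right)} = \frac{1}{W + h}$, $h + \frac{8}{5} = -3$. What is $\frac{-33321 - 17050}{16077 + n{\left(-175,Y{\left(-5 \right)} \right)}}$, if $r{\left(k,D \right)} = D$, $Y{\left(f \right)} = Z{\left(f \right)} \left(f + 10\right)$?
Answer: $- \frac{2417808}{772487} \approx -3.1299$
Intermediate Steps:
$h = - \frac{23}{5}$ ($h = - \frac{8}{5} - 3 = - \frac{23}{5} \approx -4.6$)
$Z{\left(W \right)} = \frac{1}{- \frac{23}{5} + W}$ ($Z{\left(W \right)} = \frac{1}{W - \frac{23}{5}} = \frac{1}{- \frac{23}{5} + W}$)
$Y{\left(f \right)} = \frac{5 \left(10 + f\right)}{-23 + 5 f}$ ($Y{\left(f \right)} = \frac{5}{-23 + 5 f} \left(f + 10\right) = \frac{5}{-23 + 5 f} \left(10 + f\right) = \frac{5 \left(10 + f\right)}{-23 + 5 f}$)
$n{\left(M,c \right)} = 17 + c$ ($n{\left(M,c \right)} = 7 - \left(-10 - c\right) = 7 + \left(10 + c\right) = 17 + c$)
$\frac{-33321 - 17050}{16077 + n{\left(-175,Y{\left(-5 \right)} \right)}} = \frac{-33321 - 17050}{16077 + \left(17 + \frac{5 \left(10 - 5\right)}{-23 + 5 \left(-5\right)}\right)} = - \frac{50371}{16077 + \left(17 + 5 \frac{1}{-23 - 25} \cdot 5\right)} = - \frac{50371}{16077 + \left(17 + 5 \frac{1}{-48} \cdot 5\right)} = - \frac{50371}{16077 + \left(17 + 5 \left(- \frac{1}{48}\right) 5\right)} = - \frac{50371}{16077 + \left(17 - \frac{25}{48}\right)} = - \frac{50371}{16077 + \frac{791}{48}} = - \frac{50371}{\frac{772487}{48}} = \left(-50371\right) \frac{48}{772487} = - \frac{2417808}{772487}$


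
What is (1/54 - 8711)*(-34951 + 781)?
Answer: 2678888135/9 ≈ 2.9765e+8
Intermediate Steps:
(1/54 - 8711)*(-34951 + 781) = (1/54 - 8711)*(-34170) = -470393/54*(-34170) = 2678888135/9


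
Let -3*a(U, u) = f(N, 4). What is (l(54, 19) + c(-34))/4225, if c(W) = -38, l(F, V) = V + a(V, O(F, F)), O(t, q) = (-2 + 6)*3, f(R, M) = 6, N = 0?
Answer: -21/4225 ≈ -0.0049704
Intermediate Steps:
O(t, q) = 12 (O(t, q) = 4*3 = 12)
a(U, u) = -2 (a(U, u) = -1/3*6 = -2)
l(F, V) = -2 + V (l(F, V) = V - 2 = -2 + V)
(l(54, 19) + c(-34))/4225 = ((-2 + 19) - 38)/4225 = (17 - 38)*(1/4225) = -21*1/4225 = -21/4225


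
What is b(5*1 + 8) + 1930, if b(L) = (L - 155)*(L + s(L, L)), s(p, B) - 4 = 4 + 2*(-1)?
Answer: -768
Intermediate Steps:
s(p, B) = 6 (s(p, B) = 4 + (4 + 2*(-1)) = 4 + (4 - 2) = 4 + 2 = 6)
b(L) = (-155 + L)*(6 + L) (b(L) = (L - 155)*(L + 6) = (-155 + L)*(6 + L))
b(5*1 + 8) + 1930 = (-930 + (5*1 + 8)**2 - 149*(5*1 + 8)) + 1930 = (-930 + (5 + 8)**2 - 149*(5 + 8)) + 1930 = (-930 + 13**2 - 149*13) + 1930 = (-930 + 169 - 1937) + 1930 = -2698 + 1930 = -768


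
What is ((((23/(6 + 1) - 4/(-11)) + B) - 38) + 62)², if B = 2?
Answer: 5212089/5929 ≈ 879.08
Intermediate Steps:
((((23/(6 + 1) - 4/(-11)) + B) - 38) + 62)² = ((((23/(6 + 1) - 4/(-11)) + 2) - 38) + 62)² = ((((23/7 - 4*(-1/11)) + 2) - 38) + 62)² = ((((23*(⅐) + 4/11) + 2) - 38) + 62)² = ((((23/7 + 4/11) + 2) - 38) + 62)² = (((281/77 + 2) - 38) + 62)² = ((435/77 - 38) + 62)² = (-2491/77 + 62)² = (2283/77)² = 5212089/5929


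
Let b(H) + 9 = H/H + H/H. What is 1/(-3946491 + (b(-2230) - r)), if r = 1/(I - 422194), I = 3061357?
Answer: -2639163/10415451501175 ≈ -2.5339e-7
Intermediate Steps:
r = 1/2639163 (r = 1/(3061357 - 422194) = 1/2639163 ≈ 3.7891e-7)
b(H) = -7 (b(H) = -9 + (H/H + H/H) = -9 + (1 + 1) = -9 + 2 = -7)
1/(-3946491 + (b(-2230) - r)) = 1/(-3946491 + (-7 - 1*1/2639163)) = 1/(-3946491 + (-7 - 1/2639163)) = 1/(-3946491 - 18474142/2639163) = 1/(-10415451501175/2639163) = -2639163/10415451501175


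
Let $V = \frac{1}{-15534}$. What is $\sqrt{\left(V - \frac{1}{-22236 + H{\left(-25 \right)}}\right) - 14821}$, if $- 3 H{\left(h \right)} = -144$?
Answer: $\frac{i \sqrt{734748166831903}}{222654} \approx 121.74 i$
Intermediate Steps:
$H{\left(h \right)} = 48$ ($H{\left(h \right)} = \left(- \frac{1}{3}\right) \left(-144\right) = 48$)
$V = - \frac{1}{15534} \approx -6.4375 \cdot 10^{-5}$
$\sqrt{\left(V - \frac{1}{-22236 + H{\left(-25 \right)}}\right) - 14821} = \sqrt{\left(- \frac{1}{15534} - \frac{1}{-22236 + 48}\right) - 14821} = \sqrt{\left(- \frac{1}{15534} - \frac{1}{-22188}\right) - 14821} = \sqrt{\left(- \frac{1}{15534} - - \frac{1}{22188}\right) - 14821} = \sqrt{\left(- \frac{1}{15534} + \frac{1}{22188}\right) - 14821} = \sqrt{- \frac{1109}{57444732} - 14821} = \sqrt{- \frac{851388374081}{57444732}} = \frac{i \sqrt{734748166831903}}{222654}$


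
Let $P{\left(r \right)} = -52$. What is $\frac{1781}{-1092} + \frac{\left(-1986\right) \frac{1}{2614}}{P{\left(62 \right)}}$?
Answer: $- \frac{1153457}{713622} \approx -1.6163$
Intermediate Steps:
$\frac{1781}{-1092} + \frac{\left(-1986\right) \frac{1}{2614}}{P{\left(62 \right)}} = \frac{1781}{-1092} + \frac{\left(-1986\right) \frac{1}{2614}}{-52} = 1781 \left(- \frac{1}{1092}\right) + \left(-1986\right) \frac{1}{2614} \left(- \frac{1}{52}\right) = - \frac{137}{84} - - \frac{993}{67964} = - \frac{137}{84} + \frac{993}{67964} = - \frac{1153457}{713622}$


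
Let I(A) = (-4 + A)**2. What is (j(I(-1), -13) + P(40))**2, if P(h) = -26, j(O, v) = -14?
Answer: 1600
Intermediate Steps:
(j(I(-1), -13) + P(40))**2 = (-14 - 26)**2 = (-40)**2 = 1600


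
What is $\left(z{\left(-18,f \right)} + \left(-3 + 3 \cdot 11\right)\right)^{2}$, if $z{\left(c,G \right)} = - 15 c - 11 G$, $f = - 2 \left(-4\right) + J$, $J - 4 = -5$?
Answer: $49729$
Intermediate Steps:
$J = -1$ ($J = 4 - 5 = -1$)
$f = 7$ ($f = - 2 \left(-4\right) - 1 = \left(-1\right) \left(-8\right) - 1 = 8 - 1 = 7$)
$\left(z{\left(-18,f \right)} + \left(-3 + 3 \cdot 11\right)\right)^{2} = \left(\left(\left(-15\right) \left(-18\right) - 77\right) + \left(-3 + 3 \cdot 11\right)\right)^{2} = \left(\left(270 - 77\right) + \left(-3 + 33\right)\right)^{2} = \left(193 + 30\right)^{2} = 223^{2} = 49729$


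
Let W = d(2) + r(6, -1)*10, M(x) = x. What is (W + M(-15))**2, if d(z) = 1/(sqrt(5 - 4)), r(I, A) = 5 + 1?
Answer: 2116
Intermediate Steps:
r(I, A) = 6
d(z) = 1 (d(z) = 1/(sqrt(1)) = 1/1 = 1)
W = 61 (W = 1 + 6*10 = 1 + 60 = 61)
(W + M(-15))**2 = (61 - 15)**2 = 46**2 = 2116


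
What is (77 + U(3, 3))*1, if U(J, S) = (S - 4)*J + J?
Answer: 77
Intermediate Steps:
U(J, S) = J + J*(-4 + S) (U(J, S) = (-4 + S)*J + J = J*(-4 + S) + J = J + J*(-4 + S))
(77 + U(3, 3))*1 = (77 + 3*(-3 + 3))*1 = (77 + 3*0)*1 = (77 + 0)*1 = 77*1 = 77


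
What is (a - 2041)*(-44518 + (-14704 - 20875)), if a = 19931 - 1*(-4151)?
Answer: -1765417977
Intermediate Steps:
a = 24082 (a = 19931 + 4151 = 24082)
(a - 2041)*(-44518 + (-14704 - 20875)) = (24082 - 2041)*(-44518 + (-14704 - 20875)) = 22041*(-44518 - 35579) = 22041*(-80097) = -1765417977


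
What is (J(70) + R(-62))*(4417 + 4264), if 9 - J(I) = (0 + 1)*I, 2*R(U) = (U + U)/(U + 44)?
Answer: -4496758/9 ≈ -4.9964e+5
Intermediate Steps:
R(U) = U/(44 + U) (R(U) = ((U + U)/(U + 44))/2 = ((2*U)/(44 + U))/2 = (2*U/(44 + U))/2 = U/(44 + U))
J(I) = 9 - I (J(I) = 9 - (0 + 1)*I = 9 - I)
(J(70) + R(-62))*(4417 + 4264) = ((9 - 1*70) - 62/(44 - 62))*(4417 + 4264) = ((9 - 70) - 62/(-18))*8681 = (-61 - 62*(-1/18))*8681 = (-61 + 31/9)*8681 = -518/9*8681 = -4496758/9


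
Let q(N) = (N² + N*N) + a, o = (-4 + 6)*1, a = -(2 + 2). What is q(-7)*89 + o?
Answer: 8368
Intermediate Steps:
a = -4 (a = -1*4 = -4)
o = 2 (o = 2*1 = 2)
q(N) = -4 + 2*N² (q(N) = (N² + N*N) - 4 = (N² + N²) - 4 = 2*N² - 4 = -4 + 2*N²)
q(-7)*89 + o = (-4 + 2*(-7)²)*89 + 2 = (-4 + 2*49)*89 + 2 = (-4 + 98)*89 + 2 = 94*89 + 2 = 8366 + 2 = 8368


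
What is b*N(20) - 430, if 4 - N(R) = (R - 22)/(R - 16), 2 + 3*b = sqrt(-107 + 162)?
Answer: -433 + 3*sqrt(55)/2 ≈ -421.88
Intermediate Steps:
b = -2/3 + sqrt(55)/3 (b = -2/3 + sqrt(-107 + 162)/3 = -2/3 + sqrt(55)/3 ≈ 1.8054)
N(R) = 4 - (-22 + R)/(-16 + R) (N(R) = 4 - (R - 22)/(R - 16) = 4 - (-22 + R)/(-16 + R))
b*N(20) - 430 = (-2/3 + sqrt(55)/3)*(3*(-14 + 20)/(-16 + 20)) - 430 = (-2/3 + sqrt(55)/3)*(3*6/4) - 430 = (-2/3 + sqrt(55)/3)*(3*(1/4)*6) - 430 = (-2/3 + sqrt(55)/3)*(9/2) - 430 = (-3 + 3*sqrt(55)/2) - 430 = -433 + 3*sqrt(55)/2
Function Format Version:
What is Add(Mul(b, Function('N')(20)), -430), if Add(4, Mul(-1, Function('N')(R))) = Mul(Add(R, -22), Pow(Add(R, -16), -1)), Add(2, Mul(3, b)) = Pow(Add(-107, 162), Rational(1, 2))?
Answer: Add(-433, Mul(Rational(3, 2), Pow(55, Rational(1, 2)))) ≈ -421.88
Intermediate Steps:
b = Add(Rational(-2, 3), Mul(Rational(1, 3), Pow(55, Rational(1, 2)))) (b = Add(Rational(-2, 3), Mul(Rational(1, 3), Pow(Add(-107, 162), Rational(1, 2)))) = Add(Rational(-2, 3), Mul(Rational(1, 3), Pow(55, Rational(1, 2)))) ≈ 1.8054)
Function('N')(R) = Add(4, Mul(-1, Pow(Add(-16, R), -1), Add(-22, R))) (Function('N')(R) = Add(4, Mul(-1, Mul(Add(R, -22), Pow(Add(R, -16), -1)))) = Add(4, Mul(-1, Mul(Add(-22, R), Pow(Add(-16, R), -1)))) = Add(4, Mul(-1, Mul(Pow(Add(-16, R), -1), Add(-22, R)))) = Add(4, Mul(-1, Pow(Add(-16, R), -1), Add(-22, R))))
Add(Mul(b, Function('N')(20)), -430) = Add(Mul(Add(Rational(-2, 3), Mul(Rational(1, 3), Pow(55, Rational(1, 2)))), Mul(3, Pow(Add(-16, 20), -1), Add(-14, 20))), -430) = Add(Mul(Add(Rational(-2, 3), Mul(Rational(1, 3), Pow(55, Rational(1, 2)))), Mul(3, Pow(4, -1), 6)), -430) = Add(Mul(Add(Rational(-2, 3), Mul(Rational(1, 3), Pow(55, Rational(1, 2)))), Mul(3, Rational(1, 4), 6)), -430) = Add(Mul(Add(Rational(-2, 3), Mul(Rational(1, 3), Pow(55, Rational(1, 2)))), Rational(9, 2)), -430) = Add(Add(-3, Mul(Rational(3, 2), Pow(55, Rational(1, 2)))), -430) = Add(-433, Mul(Rational(3, 2), Pow(55, Rational(1, 2))))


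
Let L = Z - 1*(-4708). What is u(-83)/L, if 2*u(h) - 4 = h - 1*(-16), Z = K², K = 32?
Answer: -63/11464 ≈ -0.0054955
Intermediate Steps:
Z = 1024 (Z = 32² = 1024)
u(h) = 10 + h/2 (u(h) = 2 + (h - 1*(-16))/2 = 2 + (h + 16)/2 = 2 + (16 + h)/2 = 2 + (8 + h/2) = 10 + h/2)
L = 5732 (L = 1024 - 1*(-4708) = 1024 + 4708 = 5732)
u(-83)/L = (10 + (½)*(-83))/5732 = (10 - 83/2)*(1/5732) = -63/2*1/5732 = -63/11464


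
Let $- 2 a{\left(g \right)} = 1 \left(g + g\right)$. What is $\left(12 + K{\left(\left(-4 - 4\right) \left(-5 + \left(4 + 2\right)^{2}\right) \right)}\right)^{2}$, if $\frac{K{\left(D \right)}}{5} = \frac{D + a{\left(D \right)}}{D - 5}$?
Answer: $144$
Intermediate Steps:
$a{\left(g \right)} = - g$ ($a{\left(g \right)} = - \frac{1 \left(g + g\right)}{2} = - \frac{1 \cdot 2 g}{2} = - \frac{2 g}{2} = - g$)
$K{\left(D \right)} = 0$ ($K{\left(D \right)} = 5 \frac{D - D}{D - 5} = 5 \frac{0}{-5 + D} = 5 \cdot 0 = 0$)
$\left(12 + K{\left(\left(-4 - 4\right) \left(-5 + \left(4 + 2\right)^{2}\right) \right)}\right)^{2} = \left(12 + 0\right)^{2} = 12^{2} = 144$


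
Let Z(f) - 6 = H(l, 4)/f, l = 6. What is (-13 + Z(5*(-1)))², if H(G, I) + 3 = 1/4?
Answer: 16641/400 ≈ 41.602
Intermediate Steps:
H(G, I) = -11/4 (H(G, I) = -3 + 1/4 = -3 + ¼ = -11/4)
Z(f) = 6 - 11/(4*f)
(-13 + Z(5*(-1)))² = (-13 + (6 - 11/(4*(5*(-1)))))² = (-13 + (6 - 11/4/(-5)))² = (-13 + (6 - 11/4*(-⅕)))² = (-13 + (6 + 11/20))² = (-13 + 131/20)² = (-129/20)² = 16641/400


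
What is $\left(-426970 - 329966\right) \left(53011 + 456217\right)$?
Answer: $-385453005408$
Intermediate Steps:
$\left(-426970 - 329966\right) \left(53011 + 456217\right) = \left(-756936\right) 509228 = -385453005408$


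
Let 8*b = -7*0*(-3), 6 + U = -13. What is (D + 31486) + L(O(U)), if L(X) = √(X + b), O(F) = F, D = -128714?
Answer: -97228 + I*√19 ≈ -97228.0 + 4.3589*I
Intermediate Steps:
U = -19 (U = -6 - 13 = -19)
b = 0 (b = (-7*0*(-3))/8 = (0*(-3))/8 = (⅛)*0 = 0)
L(X) = √X (L(X) = √(X + 0) = √X)
(D + 31486) + L(O(U)) = (-128714 + 31486) + √(-19) = -97228 + I*√19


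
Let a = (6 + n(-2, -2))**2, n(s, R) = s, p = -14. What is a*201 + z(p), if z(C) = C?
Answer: 3202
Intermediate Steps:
a = 16 (a = (6 - 2)**2 = 4**2 = 16)
a*201 + z(p) = 16*201 - 14 = 3216 - 14 = 3202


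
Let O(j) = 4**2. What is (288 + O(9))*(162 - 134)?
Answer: 8512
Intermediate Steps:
O(j) = 16
(288 + O(9))*(162 - 134) = (288 + 16)*(162 - 134) = 304*28 = 8512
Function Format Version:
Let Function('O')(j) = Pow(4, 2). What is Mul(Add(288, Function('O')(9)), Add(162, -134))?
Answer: 8512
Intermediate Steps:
Function('O')(j) = 16
Mul(Add(288, Function('O')(9)), Add(162, -134)) = Mul(Add(288, 16), Add(162, -134)) = Mul(304, 28) = 8512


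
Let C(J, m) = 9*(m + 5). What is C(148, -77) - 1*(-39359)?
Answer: 38711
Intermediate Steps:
C(J, m) = 45 + 9*m (C(J, m) = 9*(5 + m) = 45 + 9*m)
C(148, -77) - 1*(-39359) = (45 + 9*(-77)) - 1*(-39359) = (45 - 693) + 39359 = -648 + 39359 = 38711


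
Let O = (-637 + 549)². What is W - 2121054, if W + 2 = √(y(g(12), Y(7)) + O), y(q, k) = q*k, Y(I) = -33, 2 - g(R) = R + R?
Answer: -2121056 + 11*√70 ≈ -2.1210e+6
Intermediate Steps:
g(R) = 2 - 2*R (g(R) = 2 - (R + R) = 2 - 2*R)
y(q, k) = k*q
O = 7744 (O = (-88)² = 7744)
W = -2 + 11*√70 (W = -2 + √(-33*(2 - 2*12) + 7744) = -2 + √(-33*(2 - 24) + 7744) = -2 + √(-33*(-22) + 7744) = -2 + √(726 + 7744) = -2 + √8470 = -2 + 11*√70 ≈ 90.033)
W - 2121054 = (-2 + 11*√70) - 2121054 = -2121056 + 11*√70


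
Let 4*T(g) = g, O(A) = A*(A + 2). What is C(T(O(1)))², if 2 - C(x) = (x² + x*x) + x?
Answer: 1/64 ≈ 0.015625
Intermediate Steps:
O(A) = A*(2 + A)
T(g) = g/4
C(x) = 2 - x - 2*x² (C(x) = 2 - ((x² + x*x) + x) = 2 - ((x² + x²) + x) = 2 - (2*x² + x) = 2 - (x + 2*x²) = 2 + (-x - 2*x²) = 2 - x - 2*x²)
C(T(O(1)))² = (2 - 1*(2 + 1)/4 - 2*(2 + 1)²/16)² = (2 - 1*3/4 - 2*((1*3)/4)²)² = (2 - 3/4 - 2*((¼)*3)²)² = (2 - 1*¾ - 2*(¾)²)² = (2 - ¾ - 2*9/16)² = (2 - ¾ - 9/8)² = (⅛)² = 1/64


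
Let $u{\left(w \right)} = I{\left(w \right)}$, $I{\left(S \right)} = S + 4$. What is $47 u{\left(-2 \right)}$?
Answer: $94$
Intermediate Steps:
$I{\left(S \right)} = 4 + S$
$u{\left(w \right)} = 4 + w$
$47 u{\left(-2 \right)} = 47 \left(4 - 2\right) = 47 \cdot 2 = 94$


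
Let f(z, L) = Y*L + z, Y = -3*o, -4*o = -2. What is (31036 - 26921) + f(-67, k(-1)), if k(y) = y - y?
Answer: 4048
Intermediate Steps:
o = ½ (o = -¼*(-2) = ½ ≈ 0.50000)
Y = -3/2 (Y = -3*½ = -3/2 ≈ -1.5000)
k(y) = 0
f(z, L) = z - 3*L/2 (f(z, L) = -3*L/2 + z = z - 3*L/2)
(31036 - 26921) + f(-67, k(-1)) = (31036 - 26921) + (-67 - 3/2*0) = 4115 + (-67 + 0) = 4115 - 67 = 4048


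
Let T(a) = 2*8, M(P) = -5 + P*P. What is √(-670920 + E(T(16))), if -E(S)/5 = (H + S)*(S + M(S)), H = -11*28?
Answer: 10*I*√2811 ≈ 530.19*I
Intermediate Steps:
H = -308
M(P) = -5 + P²
T(a) = 16
E(S) = -5*(-308 + S)*(-5 + S + S²) (E(S) = -5*(-308 + S)*(S + (-5 + S²)) = -5*(-308 + S)*(-5 + S + S²))
√(-670920 + E(T(16))) = √(-670920 + (-7700 - 5*16³ + 1535*16² + 1565*16)) = √(-670920 + (-7700 - 5*4096 + 1535*256 + 25040)) = √(-670920 + (-7700 - 20480 + 392960 + 25040)) = √(-670920 + 389820) = √(-281100) = 10*I*√2811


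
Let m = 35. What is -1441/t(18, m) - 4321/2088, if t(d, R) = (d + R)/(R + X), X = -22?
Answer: -1356673/3816 ≈ -355.52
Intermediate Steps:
t(d, R) = (R + d)/(-22 + R) (t(d, R) = (d + R)/(R - 22) = (R + d)/(-22 + R))
-1441/t(18, m) - 4321/2088 = -1441*(-22 + 35)/(35 + 18) - 4321/2088 = -1441/(53/13) - 4321*1/2088 = -1441/((1/13)*53) - 149/72 = -1441/53/13 - 149/72 = -1441*13/53 - 149/72 = -18733/53 - 149/72 = -1356673/3816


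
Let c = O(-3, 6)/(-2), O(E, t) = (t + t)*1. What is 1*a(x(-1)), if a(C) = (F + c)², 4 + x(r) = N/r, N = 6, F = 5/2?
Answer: 49/4 ≈ 12.250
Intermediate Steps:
O(E, t) = 2*t (O(E, t) = (2*t)*1 = 2*t)
c = -6 (c = (2*6)/(-2) = 12*(-½) = -6)
F = 5/2 (F = 5*(½) = 5/2 ≈ 2.5000)
x(r) = -4 + 6/r
a(C) = 49/4 (a(C) = (5/2 - 6)² = (-7/2)² = 49/4)
1*a(x(-1)) = 1*(49/4) = 49/4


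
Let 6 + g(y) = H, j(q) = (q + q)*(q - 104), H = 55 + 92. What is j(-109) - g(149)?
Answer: 46293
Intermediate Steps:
H = 147
j(q) = 2*q*(-104 + q) (j(q) = (2*q)*(-104 + q) = 2*q*(-104 + q))
g(y) = 141 (g(y) = -6 + 147 = 141)
j(-109) - g(149) = 2*(-109)*(-104 - 109) - 1*141 = 2*(-109)*(-213) - 141 = 46434 - 141 = 46293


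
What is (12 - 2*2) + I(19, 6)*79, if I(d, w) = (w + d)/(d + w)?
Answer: 87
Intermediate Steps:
I(d, w) = 1 (I(d, w) = (d + w)/(d + w) = 1)
(12 - 2*2) + I(19, 6)*79 = (12 - 2*2) + 1*79 = (12 - 4) + 79 = 8 + 79 = 87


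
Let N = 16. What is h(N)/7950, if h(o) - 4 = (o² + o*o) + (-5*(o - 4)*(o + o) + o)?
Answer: -694/3975 ≈ -0.17459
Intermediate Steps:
h(o) = 4 + o + 2*o² - 10*o*(-4 + o) (h(o) = 4 + ((o² + o*o) + (-5*(o - 4)*(o + o) + o)) = 4 + ((o² + o²) + (-5*(-4 + o)*2*o + o)) = 4 + (2*o² + (-10*o*(-4 + o) + o)) = 4 + (2*o² + (o - 10*o*(-4 + o))) = 4 + (o + 2*o² - 10*o*(-4 + o)) = 4 + o + 2*o² - 10*o*(-4 + o))
h(N)/7950 = (4 - 8*16² + 41*16)/7950 = (4 - 8*256 + 656)*(1/7950) = (4 - 2048 + 656)*(1/7950) = -1388*1/7950 = -694/3975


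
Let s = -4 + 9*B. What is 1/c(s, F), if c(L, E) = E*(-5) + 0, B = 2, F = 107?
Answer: -1/535 ≈ -0.0018692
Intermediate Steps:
s = 14 (s = -4 + 9*2 = -4 + 18 = 14)
c(L, E) = -5*E (c(L, E) = -5*E + 0 = -5*E)
1/c(s, F) = 1/(-5*107) = 1/(-535) = -1/535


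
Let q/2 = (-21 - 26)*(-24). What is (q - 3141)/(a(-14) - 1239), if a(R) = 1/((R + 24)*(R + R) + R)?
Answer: 260190/364267 ≈ 0.71428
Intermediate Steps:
a(R) = 1/(R + 2*R*(24 + R)) (a(R) = 1/((24 + R)*(2*R) + R) = 1/(2*R*(24 + R) + R) = 1/(R + 2*R*(24 + R)))
q = 2256 (q = 2*((-21 - 26)*(-24)) = 2*(-47*(-24)) = 2*1128 = 2256)
(q - 3141)/(a(-14) - 1239) = (2256 - 3141)/(1/((-14)*(49 + 2*(-14))) - 1239) = -885/(-1/(14*(49 - 28)) - 1239) = -885/(-1/14/21 - 1239) = -885/(-1/14*1/21 - 1239) = -885/(-1/294 - 1239) = -885/(-364267/294) = -885*(-294/364267) = 260190/364267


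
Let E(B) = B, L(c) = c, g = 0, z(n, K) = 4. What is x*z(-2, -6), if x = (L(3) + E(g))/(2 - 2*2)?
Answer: -6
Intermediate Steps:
x = -3/2 (x = (3 + 0)/(2 - 2*2) = 3/(2 - 4) = 3/(-2) = 3*(-1/2) = -3/2 ≈ -1.5000)
x*z(-2, -6) = -3/2*4 = -6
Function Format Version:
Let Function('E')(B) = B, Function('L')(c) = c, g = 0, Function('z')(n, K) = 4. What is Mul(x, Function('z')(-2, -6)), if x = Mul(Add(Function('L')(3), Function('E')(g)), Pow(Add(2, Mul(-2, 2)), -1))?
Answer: -6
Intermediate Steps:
x = Rational(-3, 2) (x = Mul(Add(3, 0), Pow(Add(2, Mul(-2, 2)), -1)) = Mul(3, Pow(Add(2, -4), -1)) = Mul(3, Pow(-2, -1)) = Mul(3, Rational(-1, 2)) = Rational(-3, 2) ≈ -1.5000)
Mul(x, Function('z')(-2, -6)) = Mul(Rational(-3, 2), 4) = -6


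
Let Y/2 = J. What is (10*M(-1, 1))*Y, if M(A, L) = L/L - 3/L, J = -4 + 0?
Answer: 160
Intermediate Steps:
J = -4
Y = -8 (Y = 2*(-4) = -8)
M(A, L) = 1 - 3/L
(10*M(-1, 1))*Y = (10*((-3 + 1)/1))*(-8) = (10*(1*(-2)))*(-8) = (10*(-2))*(-8) = -20*(-8) = 160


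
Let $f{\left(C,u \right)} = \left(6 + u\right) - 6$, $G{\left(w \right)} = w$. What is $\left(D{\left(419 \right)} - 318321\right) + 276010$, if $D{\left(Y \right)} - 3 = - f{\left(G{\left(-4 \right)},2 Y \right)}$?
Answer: $-43146$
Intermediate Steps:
$f{\left(C,u \right)} = u$
$D{\left(Y \right)} = 3 - 2 Y$
$\left(D{\left(419 \right)} - 318321\right) + 276010 = \left(\left(3 - 838\right) - 318321\right) + 276010 = \left(-835 - 318321\right) + 276010 = -319156 + 276010 = -43146$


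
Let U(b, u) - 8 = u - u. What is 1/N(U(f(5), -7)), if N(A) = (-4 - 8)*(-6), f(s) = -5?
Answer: 1/72 ≈ 0.013889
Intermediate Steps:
U(b, u) = 8 (U(b, u) = 8 + (u - u) = 8 + 0 = 8)
N(A) = 72 (N(A) = -12*(-6) = 72)
1/N(U(f(5), -7)) = 1/72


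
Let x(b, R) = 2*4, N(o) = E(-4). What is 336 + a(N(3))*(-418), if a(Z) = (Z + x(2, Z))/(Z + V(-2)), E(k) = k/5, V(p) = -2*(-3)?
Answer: -3156/13 ≈ -242.77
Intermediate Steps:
V(p) = 6
E(k) = k/5 (E(k) = k*(1/5) = k/5)
N(o) = -4/5 (N(o) = (1/5)*(-4) = -4/5)
x(b, R) = 8
a(Z) = (8 + Z)/(6 + Z) (a(Z) = (Z + 8)/(Z + 6) = (8 + Z)/(6 + Z))
336 + a(N(3))*(-418) = 336 + ((8 - 4/5)/(6 - 4/5))*(-418) = 336 + ((36/5)/(26/5))*(-418) = 336 + ((5/26)*(36/5))*(-418) = 336 + (18/13)*(-418) = 336 - 7524/13 = -3156/13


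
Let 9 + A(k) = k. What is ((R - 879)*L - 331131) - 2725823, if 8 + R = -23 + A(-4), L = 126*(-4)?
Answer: -2591762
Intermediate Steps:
A(k) = -9 + k
L = -504
R = -44 (R = -8 + (-23 + (-9 - 4)) = -8 + (-23 - 13) = -8 - 36 = -44)
((R - 879)*L - 331131) - 2725823 = ((-44 - 879)*(-504) - 331131) - 2725823 = (-923*(-504) - 331131) - 2725823 = (465192 - 331131) - 2725823 = 134061 - 2725823 = -2591762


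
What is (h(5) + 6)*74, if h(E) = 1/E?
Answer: 2294/5 ≈ 458.80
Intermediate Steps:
(h(5) + 6)*74 = (1/5 + 6)*74 = (31/5)*74 = 2294/5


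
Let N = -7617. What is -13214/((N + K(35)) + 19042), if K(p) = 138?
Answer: -13214/11563 ≈ -1.1428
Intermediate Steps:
-13214/((N + K(35)) + 19042) = -13214/((-7617 + 138) + 19042) = -13214/(-7479 + 19042) = -13214/11563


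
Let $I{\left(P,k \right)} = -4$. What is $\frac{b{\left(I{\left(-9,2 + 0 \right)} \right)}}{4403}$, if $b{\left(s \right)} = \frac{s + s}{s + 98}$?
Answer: $- \frac{4}{206941} \approx -1.9329 \cdot 10^{-5}$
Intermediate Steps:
$b{\left(s \right)} = \frac{2 s}{98 + s}$
$\frac{b{\left(I{\left(-9,2 + 0 \right)} \right)}}{4403} = \frac{2 \left(-4\right) \frac{1}{98 - 4}}{4403} = 2 \left(-4\right) \frac{1}{94} \cdot \frac{1}{4403} = \left(- \frac{4}{47}\right) \frac{1}{4403} = - \frac{4}{206941}$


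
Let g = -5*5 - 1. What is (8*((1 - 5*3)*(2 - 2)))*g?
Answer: 0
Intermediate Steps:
g = -26 (g = -25 - 1 = -26)
(8*((1 - 5*3)*(2 - 2)))*g = (8*((1 - 5*3)*(2 - 2)))*(-26) = (8*((1 - 15)*0))*(-26) = (8*(-14*0))*(-26) = (8*0)*(-26) = 0*(-26) = 0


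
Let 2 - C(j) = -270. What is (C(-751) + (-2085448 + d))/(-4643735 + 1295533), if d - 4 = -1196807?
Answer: 3281979/3348202 ≈ 0.98022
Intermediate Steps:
d = -1196803 (d = 4 - 1196807 = -1196803)
C(j) = 272 (C(j) = 2 - 1*(-270) = 2 + 270 = 272)
(C(-751) + (-2085448 + d))/(-4643735 + 1295533) = (272 + (-2085448 - 1196803))/(-4643735 + 1295533) = (272 - 3282251)/(-3348202) = -3281979*(-1/3348202) = 3281979/3348202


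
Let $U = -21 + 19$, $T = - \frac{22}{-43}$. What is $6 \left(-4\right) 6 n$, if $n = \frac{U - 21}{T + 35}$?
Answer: $\frac{47472}{509} \approx 93.265$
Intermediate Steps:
$T = \frac{22}{43}$ ($T = \left(-22\right) \left(- \frac{1}{43}\right) = \frac{22}{43} \approx 0.51163$)
$U = -2$
$n = - \frac{989}{1527}$ ($n = \frac{-2 - 21}{\frac{22}{43} + 35} = - \frac{23}{\frac{1527}{43}} = \left(-23\right) \frac{43}{1527} = - \frac{989}{1527} \approx -0.64768$)
$6 \left(-4\right) 6 n = 6 \left(-4\right) 6 \left(- \frac{989}{1527}\right) = \left(-24\right) 6 \left(- \frac{989}{1527}\right) = \left(-144\right) \left(- \frac{989}{1527}\right) = \frac{47472}{509}$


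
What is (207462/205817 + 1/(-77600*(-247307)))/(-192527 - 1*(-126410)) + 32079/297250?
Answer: 167525905659010930324319/1552545628210440640236000 ≈ 0.10790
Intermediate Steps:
(207462/205817 + 1/(-77600*(-247307)))/(-192527 - 1*(-126410)) + 32079/297250 = (207462*(1/205817) - 1/77600*(-1/247307))/(-192527 + 126410) + 32079*(1/297250) = (207462/205817 + 1/19191023200)/(-66117) + 32079/297250 = (3981408055324217/3949838821954400)*(-1/66117) + 32079/297250 = -3981408055324217/261151493391159064800 + 32079/297250 = 167525905659010930324319/1552545628210440640236000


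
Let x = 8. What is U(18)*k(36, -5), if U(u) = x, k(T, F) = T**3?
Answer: 373248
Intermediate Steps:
U(u) = 8
U(18)*k(36, -5) = 8*36**3 = 8*46656 = 373248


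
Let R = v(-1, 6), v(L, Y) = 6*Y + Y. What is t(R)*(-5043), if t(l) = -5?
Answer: 25215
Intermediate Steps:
v(L, Y) = 7*Y
R = 42 (R = 7*6 = 42)
t(R)*(-5043) = -5*(-5043) = 25215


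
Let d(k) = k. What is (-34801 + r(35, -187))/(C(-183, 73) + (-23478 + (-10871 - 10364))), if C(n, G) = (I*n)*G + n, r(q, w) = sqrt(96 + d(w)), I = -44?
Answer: -34801/542900 + I*sqrt(91)/542900 ≈ -0.064102 + 1.7571e-5*I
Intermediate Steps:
r(q, w) = sqrt(96 + w)
C(n, G) = n - 44*G*n (C(n, G) = (-44*n)*G + n = -44*G*n + n = n - 44*G*n)
(-34801 + r(35, -187))/(C(-183, 73) + (-23478 + (-10871 - 10364))) = (-34801 + sqrt(96 - 187))/(-183*(1 - 44*73) + (-23478 + (-10871 - 10364))) = (-34801 + sqrt(-91))/(-183*(1 - 3212) + (-23478 - 21235)) = (-34801 + I*sqrt(91))/(-183*(-3211) - 44713) = (-34801 + I*sqrt(91))/(587613 - 44713) = (-34801 + I*sqrt(91))/542900 = (-34801 + I*sqrt(91))*(1/542900) = -34801/542900 + I*sqrt(91)/542900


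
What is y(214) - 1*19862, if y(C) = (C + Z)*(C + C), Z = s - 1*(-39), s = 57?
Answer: 112818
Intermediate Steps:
Z = 96 (Z = 57 - 1*(-39) = 57 + 39 = 96)
y(C) = 2*C*(96 + C) (y(C) = (C + 96)*(C + C) = (96 + C)*(2*C) = 2*C*(96 + C))
y(214) - 1*19862 = 2*214*(96 + 214) - 1*19862 = 2*214*310 - 19862 = 132680 - 19862 = 112818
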